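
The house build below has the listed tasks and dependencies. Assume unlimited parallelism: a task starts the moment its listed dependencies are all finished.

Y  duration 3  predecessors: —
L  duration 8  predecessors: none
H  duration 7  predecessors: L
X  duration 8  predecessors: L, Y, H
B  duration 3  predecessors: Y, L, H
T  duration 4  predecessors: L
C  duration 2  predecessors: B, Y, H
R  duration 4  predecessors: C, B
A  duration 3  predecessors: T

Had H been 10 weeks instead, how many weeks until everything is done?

27

Baseline: L→H→B→C→R = 8+7+3+2+4 = 24 → 24 weeks.
H is on the critical path; changing it to 10 makes that path 27 weeks.
The critical path is still L→H→B→C→R; finish is now 27 weeks.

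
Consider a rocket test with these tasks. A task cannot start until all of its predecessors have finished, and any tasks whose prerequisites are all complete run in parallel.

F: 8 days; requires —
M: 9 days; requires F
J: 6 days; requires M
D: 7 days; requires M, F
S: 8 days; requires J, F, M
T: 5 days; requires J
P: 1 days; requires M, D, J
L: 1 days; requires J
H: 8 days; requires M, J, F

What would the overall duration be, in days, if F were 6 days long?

29

Critical path before the change: F→M→J→S = 8+9+6+8 = 31 giving 31 days.
F is on the critical path; changing it to 6 makes that path 29 days.
No other chain overtakes it, so the finish is 29 days.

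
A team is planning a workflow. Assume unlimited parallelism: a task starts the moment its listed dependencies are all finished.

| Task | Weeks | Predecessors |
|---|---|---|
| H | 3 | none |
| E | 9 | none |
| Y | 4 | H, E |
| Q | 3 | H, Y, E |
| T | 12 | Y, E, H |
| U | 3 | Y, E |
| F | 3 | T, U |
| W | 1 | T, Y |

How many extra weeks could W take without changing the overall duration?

E→Y→T→F = 9+4+12+3 = 28 sets the makespan at 28 weeks.
Longest path through W: 26 weeks (earliest finish 26, latest finish 28).
Float = 28 − 26 = 2.

2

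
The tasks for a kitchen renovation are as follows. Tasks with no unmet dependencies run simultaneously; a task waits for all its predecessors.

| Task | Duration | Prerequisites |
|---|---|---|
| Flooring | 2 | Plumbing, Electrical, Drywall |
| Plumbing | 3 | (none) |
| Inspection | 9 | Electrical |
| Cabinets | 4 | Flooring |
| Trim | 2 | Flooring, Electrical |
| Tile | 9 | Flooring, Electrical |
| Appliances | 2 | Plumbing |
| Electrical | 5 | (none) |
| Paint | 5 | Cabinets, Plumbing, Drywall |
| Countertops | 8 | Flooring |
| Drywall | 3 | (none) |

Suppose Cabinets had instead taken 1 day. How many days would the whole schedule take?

Baseline: Electrical→Flooring→Cabinets→Paint = 5+2+4+5 = 16 → 16 days.
Cabinets lies on that path, so at 1 day the path becomes 13 days.
The binding chain switches to Electrical→Flooring→Tile = 5+2+9 = 16; finish 16 days.

16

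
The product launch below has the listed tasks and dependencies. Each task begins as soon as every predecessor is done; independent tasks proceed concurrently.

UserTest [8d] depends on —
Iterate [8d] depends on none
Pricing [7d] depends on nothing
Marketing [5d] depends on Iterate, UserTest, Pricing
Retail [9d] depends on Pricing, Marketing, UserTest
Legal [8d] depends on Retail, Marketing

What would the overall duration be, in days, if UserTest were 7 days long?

Critical path before the change: UserTest→Marketing→Retail→Legal = 8+5+9+8 = 30 giving 30 days.
UserTest is on the critical path; changing it to 7 makes that path 29 days.
New critical path: Iterate→Marketing→Retail→Legal = 8+5+9+8 = 30 ⇒ 30 days.

30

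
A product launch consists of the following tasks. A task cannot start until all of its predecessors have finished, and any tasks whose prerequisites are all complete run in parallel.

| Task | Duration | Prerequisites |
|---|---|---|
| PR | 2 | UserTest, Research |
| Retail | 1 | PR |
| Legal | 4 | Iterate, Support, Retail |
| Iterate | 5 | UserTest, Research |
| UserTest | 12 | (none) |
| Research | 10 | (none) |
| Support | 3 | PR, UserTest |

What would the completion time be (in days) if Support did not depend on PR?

21

Original critical path: UserTest→Iterate→Legal = 12+5+4 = 21 ⇒ 21 days.
Without PR→Support, Support's earliest start moves from 14 to 12.
The longest chain is now UserTest→Iterate→Legal = 12+5+4 = 21, so the job takes 21 days.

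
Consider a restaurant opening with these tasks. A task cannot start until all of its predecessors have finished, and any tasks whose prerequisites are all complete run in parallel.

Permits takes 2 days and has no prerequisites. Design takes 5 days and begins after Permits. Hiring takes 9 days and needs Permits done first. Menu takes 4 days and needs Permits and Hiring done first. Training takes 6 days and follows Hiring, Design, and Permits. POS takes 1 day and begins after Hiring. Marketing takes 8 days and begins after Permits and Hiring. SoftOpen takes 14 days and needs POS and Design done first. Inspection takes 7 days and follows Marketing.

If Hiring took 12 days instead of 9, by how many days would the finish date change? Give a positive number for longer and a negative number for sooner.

As given, the longest chain is Permits→Hiring→POS→SoftOpen = 2+9+1+14 = 26, so the finish is 26 days.
Hiring lies on that path, so at 12 days the path becomes 29 days.
No other chain overtakes it, so the finish is 29 days.
Change in finish: 29 − 26 = +3 days.

3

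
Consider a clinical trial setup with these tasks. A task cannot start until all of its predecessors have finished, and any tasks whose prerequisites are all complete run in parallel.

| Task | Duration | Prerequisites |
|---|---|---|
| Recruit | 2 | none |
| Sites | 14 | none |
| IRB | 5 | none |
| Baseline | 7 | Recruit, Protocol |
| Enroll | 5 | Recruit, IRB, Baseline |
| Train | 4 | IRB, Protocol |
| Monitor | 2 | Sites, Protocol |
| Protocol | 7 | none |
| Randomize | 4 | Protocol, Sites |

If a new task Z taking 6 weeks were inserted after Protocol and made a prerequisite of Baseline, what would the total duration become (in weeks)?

25

Originally the clinical trial setup takes 19 weeks.
With Z inserted, Baseline now waits for max(Recruit, Protocol, Z).
New critical path: Protocol→Z→Baseline→Enroll = 7+6+7+5 = 25 ⇒ 25 weeks.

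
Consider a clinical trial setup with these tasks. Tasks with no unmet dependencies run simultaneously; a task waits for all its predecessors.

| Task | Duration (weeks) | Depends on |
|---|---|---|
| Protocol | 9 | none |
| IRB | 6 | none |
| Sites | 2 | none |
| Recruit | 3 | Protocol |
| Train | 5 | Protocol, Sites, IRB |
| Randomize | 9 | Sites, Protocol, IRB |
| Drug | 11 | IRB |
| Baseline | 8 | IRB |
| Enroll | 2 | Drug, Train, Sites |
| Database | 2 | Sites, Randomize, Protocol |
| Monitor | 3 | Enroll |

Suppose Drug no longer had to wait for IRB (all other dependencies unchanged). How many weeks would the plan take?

20

Original critical path: IRB→Drug→Enroll→Monitor = 6+11+2+3 = 22 ⇒ 22 weeks.
Without IRB→Drug, Drug's earliest start moves from 6 to 0.
New critical path: Protocol→Randomize→Database = 9+9+2 = 20 ⇒ 20 weeks.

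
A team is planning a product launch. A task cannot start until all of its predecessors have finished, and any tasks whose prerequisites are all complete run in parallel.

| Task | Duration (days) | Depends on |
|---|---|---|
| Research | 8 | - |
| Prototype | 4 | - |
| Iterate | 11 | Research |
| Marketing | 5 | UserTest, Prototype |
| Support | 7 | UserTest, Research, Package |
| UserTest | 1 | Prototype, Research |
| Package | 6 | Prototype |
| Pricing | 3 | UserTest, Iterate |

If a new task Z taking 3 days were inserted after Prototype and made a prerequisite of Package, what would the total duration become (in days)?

Originally the project takes 22 days.
With Z inserted, Package now waits for max(Prototype, Z).
New critical path: Research→Iterate→Pricing = 8+11+3 = 22 ⇒ 22 days.

22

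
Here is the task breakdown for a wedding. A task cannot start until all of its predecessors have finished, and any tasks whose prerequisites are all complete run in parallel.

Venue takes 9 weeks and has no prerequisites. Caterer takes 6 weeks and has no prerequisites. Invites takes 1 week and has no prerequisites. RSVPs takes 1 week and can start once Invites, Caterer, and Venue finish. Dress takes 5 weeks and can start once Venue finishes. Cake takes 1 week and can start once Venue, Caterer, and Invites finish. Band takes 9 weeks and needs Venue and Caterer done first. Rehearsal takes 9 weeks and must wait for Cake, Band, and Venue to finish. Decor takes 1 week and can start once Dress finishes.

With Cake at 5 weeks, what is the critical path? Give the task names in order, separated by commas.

Venue, Band, Rehearsal

Critical path before the change: Venue→Band→Rehearsal = 9+9+9 = 27 giving 27 weeks.
Cake has 8 weeks of float (longest path through it is 19).
The critical path is still Venue→Band→Rehearsal; finish is now 27 weeks.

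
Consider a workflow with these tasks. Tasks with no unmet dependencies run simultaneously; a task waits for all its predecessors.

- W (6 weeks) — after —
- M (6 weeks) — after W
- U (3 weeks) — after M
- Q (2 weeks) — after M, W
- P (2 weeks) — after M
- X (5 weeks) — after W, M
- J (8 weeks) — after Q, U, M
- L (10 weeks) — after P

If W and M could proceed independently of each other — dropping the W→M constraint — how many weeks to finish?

Before: longest chain W→M→P→L = 6+6+2+10 = 24, finish 24.
Without W→M, M's earliest start moves from 6 to 0.
The longest chain is now M→P→L = 6+2+10 = 18, so the plan takes 18 weeks.

18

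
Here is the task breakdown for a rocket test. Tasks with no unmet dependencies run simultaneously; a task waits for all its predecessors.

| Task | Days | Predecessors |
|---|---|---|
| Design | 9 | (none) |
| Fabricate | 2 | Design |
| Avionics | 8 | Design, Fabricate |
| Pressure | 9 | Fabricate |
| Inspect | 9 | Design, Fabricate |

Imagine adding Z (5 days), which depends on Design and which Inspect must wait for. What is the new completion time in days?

Originally the project takes 20 days.
With Z inserted, Inspect now waits for max(Design, Fabricate, Z).
New critical path: Design→Z→Inspect = 9+5+9 = 23 ⇒ 23 days.

23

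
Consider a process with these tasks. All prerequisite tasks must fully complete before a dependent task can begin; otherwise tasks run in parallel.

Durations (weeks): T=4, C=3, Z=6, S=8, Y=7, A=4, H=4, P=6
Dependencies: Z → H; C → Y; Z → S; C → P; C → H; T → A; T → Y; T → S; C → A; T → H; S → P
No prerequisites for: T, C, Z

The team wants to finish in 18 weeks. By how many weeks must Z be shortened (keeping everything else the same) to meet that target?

Current finish: 20 weeks; target: 18.
Z is on every critical path, so each week cut from Z cuts the finish by one (this holds down to a finish of 18).
Need 20 − 18 = 2 weeks off Z → Z becomes 4 weeks, finish becomes 18.

2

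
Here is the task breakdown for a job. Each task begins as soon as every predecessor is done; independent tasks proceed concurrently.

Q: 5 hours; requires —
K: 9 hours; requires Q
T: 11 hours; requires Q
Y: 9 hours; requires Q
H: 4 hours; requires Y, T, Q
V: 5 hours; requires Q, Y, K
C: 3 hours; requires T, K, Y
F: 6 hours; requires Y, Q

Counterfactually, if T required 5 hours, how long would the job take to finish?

20

Actual critical path: Q→T→H = 5+11+4 = 20 ⇒ 20 hours.
T is on the critical path; changing it to 5 makes that path 14 hours.
New critical path: Q→Y→F = 5+9+6 = 20 ⇒ 20 hours.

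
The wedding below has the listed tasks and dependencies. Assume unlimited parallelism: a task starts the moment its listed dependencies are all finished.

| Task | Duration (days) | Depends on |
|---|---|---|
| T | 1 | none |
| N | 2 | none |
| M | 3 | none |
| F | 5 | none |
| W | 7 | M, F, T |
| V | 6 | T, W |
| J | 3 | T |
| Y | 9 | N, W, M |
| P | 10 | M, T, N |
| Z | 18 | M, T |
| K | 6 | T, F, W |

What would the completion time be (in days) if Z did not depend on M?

21

Original critical path: M→Z = 3+18 = 21 ⇒ 21 days.
Without M→Z, Z's earliest start moves from 3 to 1.
After: F→W→Y = 5+7+9 = 21 → 21 days.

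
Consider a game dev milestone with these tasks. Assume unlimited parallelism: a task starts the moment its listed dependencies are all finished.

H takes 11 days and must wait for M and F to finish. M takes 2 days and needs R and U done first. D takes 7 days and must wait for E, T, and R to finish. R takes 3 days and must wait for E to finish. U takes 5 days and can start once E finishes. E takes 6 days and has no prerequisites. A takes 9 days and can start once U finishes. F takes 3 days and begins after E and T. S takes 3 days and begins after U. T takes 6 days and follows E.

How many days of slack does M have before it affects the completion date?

2

Critical path: E→T→F→H = 6+6+3+11 = 26, so the finish is 26 days.
Longest path through M: 24 days (earliest finish 13, latest finish 15).
Slack of M = 13 − 11 = 2 days.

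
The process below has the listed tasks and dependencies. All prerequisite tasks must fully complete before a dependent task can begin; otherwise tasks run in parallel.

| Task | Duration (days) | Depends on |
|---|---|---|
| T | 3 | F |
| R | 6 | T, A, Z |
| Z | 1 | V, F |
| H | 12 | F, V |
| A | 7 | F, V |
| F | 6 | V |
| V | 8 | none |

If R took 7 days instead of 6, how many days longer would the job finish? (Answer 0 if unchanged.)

The binding path is V→F→A→R = 8+6+7+6 = 27; finish at 27 days.
R is on the critical path; changing it to 7 makes that path 28 days.
The critical path is still V→F→A→R; finish is now 28 days.
Change in finish: 28 − 27 = +1 days.

1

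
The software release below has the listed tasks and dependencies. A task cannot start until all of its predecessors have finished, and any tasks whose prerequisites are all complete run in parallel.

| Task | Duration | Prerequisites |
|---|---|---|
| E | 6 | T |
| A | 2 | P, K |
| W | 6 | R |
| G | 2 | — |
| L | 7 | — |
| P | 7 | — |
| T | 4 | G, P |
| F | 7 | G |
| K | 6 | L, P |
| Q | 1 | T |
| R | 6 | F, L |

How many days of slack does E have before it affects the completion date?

4

Critical path: G→F→R→W = 2+7+6+6 = 21, so the finish is 21 days.
The longest chain containing E totals 17 days.
Float = 21 − 17 = 4.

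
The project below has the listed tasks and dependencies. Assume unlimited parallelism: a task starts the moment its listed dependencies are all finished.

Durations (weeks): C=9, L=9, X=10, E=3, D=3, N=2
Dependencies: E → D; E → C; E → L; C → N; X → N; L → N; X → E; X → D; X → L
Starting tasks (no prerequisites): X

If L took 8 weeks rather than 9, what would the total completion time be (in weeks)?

As given, the longest chain is X→E→L→N = 10+3+9+2 = 24, so the finish is 24 weeks.
Since L is critical, the -1 change carries straight to that chain (now 23 weeks).
Now X→E→C→N = 10+3+9+2 = 24 is longest, so the finish becomes 24 weeks.

24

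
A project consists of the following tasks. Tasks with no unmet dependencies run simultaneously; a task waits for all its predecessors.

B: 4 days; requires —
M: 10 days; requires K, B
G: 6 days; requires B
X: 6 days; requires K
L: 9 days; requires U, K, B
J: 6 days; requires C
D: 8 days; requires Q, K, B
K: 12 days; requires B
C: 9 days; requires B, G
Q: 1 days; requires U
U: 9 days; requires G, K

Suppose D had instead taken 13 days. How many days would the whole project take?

As given, the longest chain is B→K→U→Q→D = 4+12+9+1+8 = 34, so the finish is 34 days.
D is on the critical path; changing it to 13 makes that path 39 days.
That remains the longest chain; total 39 days.

39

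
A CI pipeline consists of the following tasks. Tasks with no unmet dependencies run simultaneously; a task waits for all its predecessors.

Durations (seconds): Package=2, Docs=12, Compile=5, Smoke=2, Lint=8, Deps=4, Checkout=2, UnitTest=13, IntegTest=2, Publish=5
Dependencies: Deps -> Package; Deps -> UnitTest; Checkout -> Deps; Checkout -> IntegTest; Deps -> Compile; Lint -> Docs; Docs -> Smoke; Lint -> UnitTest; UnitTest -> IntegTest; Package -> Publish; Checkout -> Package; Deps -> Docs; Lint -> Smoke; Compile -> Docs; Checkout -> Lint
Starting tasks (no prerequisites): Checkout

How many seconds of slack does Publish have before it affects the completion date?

12

Critical path: Checkout→Deps→Compile→Docs→Smoke = 2+4+5+12+2 = 25, so the finish is 25 seconds.
The longest chain containing Publish totals 13 seconds.
Float = 25 − 13 = 12.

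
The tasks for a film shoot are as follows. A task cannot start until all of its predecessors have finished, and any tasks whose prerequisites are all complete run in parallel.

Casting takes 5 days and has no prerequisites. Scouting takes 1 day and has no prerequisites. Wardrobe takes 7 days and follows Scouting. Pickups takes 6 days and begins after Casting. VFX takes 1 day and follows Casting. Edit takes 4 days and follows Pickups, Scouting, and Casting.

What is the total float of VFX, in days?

Casting→Pickups→Edit = 5+6+4 = 15 sets the makespan at 15 days.
The longest chain containing VFX totals 6 days.
Float = 15 − 6 = 9.

9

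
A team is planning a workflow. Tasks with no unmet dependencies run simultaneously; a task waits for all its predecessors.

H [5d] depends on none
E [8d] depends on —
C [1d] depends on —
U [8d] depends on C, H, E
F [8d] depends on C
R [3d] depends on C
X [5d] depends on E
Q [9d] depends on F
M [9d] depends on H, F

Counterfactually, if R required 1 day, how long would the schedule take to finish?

The binding path is C→F→Q = 1+8+9 = 18; finish at 18 days.
R is off the critical path — its longest chain is 4 days, giving 14 of slack.
No other chain overtakes it, so the finish is 18 days.

18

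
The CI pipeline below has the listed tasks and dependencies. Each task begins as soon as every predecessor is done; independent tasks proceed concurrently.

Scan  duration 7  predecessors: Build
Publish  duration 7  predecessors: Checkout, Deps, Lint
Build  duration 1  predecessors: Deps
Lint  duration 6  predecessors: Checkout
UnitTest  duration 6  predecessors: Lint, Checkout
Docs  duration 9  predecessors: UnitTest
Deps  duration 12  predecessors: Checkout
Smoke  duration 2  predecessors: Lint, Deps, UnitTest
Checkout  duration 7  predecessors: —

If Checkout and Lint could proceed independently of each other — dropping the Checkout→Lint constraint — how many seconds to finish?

27

Before: longest chain Checkout→Lint→UnitTest→Docs = 7+6+6+9 = 28, finish 28.
Without Checkout→Lint, Lint's earliest start moves from 7 to 0.
After: Checkout→Deps→Build→Scan = 7+12+1+7 = 27 → 27 seconds.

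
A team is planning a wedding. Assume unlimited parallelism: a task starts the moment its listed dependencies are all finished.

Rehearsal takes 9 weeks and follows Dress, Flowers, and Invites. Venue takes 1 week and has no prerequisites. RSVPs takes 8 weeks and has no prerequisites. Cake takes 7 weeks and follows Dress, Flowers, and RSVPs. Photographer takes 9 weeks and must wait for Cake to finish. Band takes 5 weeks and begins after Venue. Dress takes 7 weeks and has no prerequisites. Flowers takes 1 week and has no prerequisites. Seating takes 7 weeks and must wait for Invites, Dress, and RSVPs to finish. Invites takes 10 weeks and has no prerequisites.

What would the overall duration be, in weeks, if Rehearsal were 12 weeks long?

24

Critical path before the change: RSVPs→Cake→Photographer = 8+7+9 = 24 giving 24 weeks.
The longest path through Rehearsal is only 19 weeks, so Rehearsal has float 5.
The critical path is still RSVPs→Cake→Photographer; finish is now 24 weeks.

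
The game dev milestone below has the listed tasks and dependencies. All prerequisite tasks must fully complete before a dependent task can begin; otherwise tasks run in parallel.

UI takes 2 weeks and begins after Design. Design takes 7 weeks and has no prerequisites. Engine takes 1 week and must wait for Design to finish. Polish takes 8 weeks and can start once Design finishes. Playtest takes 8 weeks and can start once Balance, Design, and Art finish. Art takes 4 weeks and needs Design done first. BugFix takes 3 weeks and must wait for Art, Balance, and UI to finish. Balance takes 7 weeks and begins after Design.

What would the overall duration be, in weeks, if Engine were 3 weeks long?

22

As given, the longest chain is Design→Balance→Playtest = 7+7+8 = 22, so the finish is 22 weeks.
The longest path through Engine is only 8 weeks, so Engine has float 14.
No other chain overtakes it, so the finish is 22 weeks.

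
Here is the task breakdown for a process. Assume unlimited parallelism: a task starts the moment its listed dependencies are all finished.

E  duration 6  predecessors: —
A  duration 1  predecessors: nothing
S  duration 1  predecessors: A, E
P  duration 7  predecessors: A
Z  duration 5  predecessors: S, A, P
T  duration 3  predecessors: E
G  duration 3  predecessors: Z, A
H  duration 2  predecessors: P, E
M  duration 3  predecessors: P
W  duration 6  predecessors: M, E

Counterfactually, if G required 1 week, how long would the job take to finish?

Baseline: A→P→M→W = 1+7+3+6 = 17 → 17 weeks.
The longest path through G is only 16 weeks, so G has float 1.
No other chain overtakes it, so the finish is 17 weeks.

17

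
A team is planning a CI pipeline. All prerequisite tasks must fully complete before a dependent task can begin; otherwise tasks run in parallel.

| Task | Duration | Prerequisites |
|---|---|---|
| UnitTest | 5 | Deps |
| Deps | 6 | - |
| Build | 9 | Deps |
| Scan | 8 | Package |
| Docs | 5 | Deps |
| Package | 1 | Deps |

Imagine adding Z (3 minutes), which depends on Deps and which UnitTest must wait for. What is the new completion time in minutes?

15

Originally the project takes 15 minutes.
With Z inserted, UnitTest now waits for max(Deps, Z).
New critical path: Deps→Build = 6+9 = 15 ⇒ 15 minutes.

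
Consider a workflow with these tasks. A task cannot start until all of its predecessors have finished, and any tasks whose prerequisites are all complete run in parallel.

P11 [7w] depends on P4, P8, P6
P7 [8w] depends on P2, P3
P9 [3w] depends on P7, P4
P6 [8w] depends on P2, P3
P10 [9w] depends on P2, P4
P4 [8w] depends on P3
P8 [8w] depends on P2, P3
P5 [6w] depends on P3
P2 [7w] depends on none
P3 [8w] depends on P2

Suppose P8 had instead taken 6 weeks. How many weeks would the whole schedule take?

32

Critical path before the change: P2→P3→P4→P10 = 7+8+8+9 = 32 giving 32 weeks.
P8 is off the critical path — its longest chain is 30 weeks, giving 2 of slack.
That remains the longest chain; total 32 weeks.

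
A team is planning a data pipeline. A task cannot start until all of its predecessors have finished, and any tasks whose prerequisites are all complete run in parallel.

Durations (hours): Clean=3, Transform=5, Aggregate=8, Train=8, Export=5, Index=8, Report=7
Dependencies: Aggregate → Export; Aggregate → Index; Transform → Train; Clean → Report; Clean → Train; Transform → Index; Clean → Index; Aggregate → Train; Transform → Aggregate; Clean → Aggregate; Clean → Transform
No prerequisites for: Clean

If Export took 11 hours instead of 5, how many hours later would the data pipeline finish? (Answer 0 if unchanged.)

3

The binding path is Clean→Transform→Aggregate→Train = 3+5+8+8 = 24; finish at 24 hours.
The longest path through Export is only 21 hours, so Export has float 3.
The binding chain switches to Clean→Transform→Aggregate→Export = 3+5+8+11 = 27; finish 27 hours.
Change in finish: 27 − 24 = +3 hours.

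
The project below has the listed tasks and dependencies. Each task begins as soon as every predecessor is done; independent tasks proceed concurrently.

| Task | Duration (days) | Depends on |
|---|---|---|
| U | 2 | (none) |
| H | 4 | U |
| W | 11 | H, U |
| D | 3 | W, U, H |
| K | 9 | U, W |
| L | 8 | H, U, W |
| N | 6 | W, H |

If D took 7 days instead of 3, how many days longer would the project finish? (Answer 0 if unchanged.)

Actual critical path: U→H→W→K = 2+4+11+9 = 26 ⇒ 26 days.
The longest path through D is only 20 days, so D has float 6.
That remains the longest chain; total 26 days.
Change in finish: 26 − 26 = +0 days.

0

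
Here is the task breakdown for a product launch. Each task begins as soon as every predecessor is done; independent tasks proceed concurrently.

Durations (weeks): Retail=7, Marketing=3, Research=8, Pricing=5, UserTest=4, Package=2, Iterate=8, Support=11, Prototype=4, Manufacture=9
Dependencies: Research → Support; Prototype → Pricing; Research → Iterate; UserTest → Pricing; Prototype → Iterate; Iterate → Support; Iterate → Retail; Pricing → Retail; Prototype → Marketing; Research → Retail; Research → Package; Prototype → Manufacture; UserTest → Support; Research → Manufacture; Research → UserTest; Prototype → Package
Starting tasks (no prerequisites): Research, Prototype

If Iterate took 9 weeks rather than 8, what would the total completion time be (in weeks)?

28

As given, the longest chain is Research→Iterate→Support = 8+8+11 = 27, so the finish is 27 weeks.
Since Iterate is critical, the +1 change carries straight to that chain (now 28 weeks).
The critical path is still Research→Iterate→Support; finish is now 28 weeks.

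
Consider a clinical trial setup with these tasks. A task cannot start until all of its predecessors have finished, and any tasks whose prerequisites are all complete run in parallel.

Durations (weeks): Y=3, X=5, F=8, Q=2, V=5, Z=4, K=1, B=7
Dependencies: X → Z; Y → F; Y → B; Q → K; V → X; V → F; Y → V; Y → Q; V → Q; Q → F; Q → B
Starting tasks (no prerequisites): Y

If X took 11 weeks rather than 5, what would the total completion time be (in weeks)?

Critical path before the change: Y→V→Q→F = 3+5+2+8 = 18 giving 18 weeks.
X is off the critical path — its longest chain is 17 weeks, giving 1 of slack.
Now Y→V→X→Z = 3+5+11+4 = 23 is longest, so the finish becomes 23 weeks.

23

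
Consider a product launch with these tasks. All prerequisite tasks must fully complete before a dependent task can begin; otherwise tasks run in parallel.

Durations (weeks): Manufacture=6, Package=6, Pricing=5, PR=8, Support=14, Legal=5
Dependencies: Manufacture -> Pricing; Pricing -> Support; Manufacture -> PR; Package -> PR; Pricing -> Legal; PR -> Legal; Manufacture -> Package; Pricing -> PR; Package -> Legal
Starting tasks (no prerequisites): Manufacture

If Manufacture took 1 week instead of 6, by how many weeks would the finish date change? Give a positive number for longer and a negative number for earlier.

-5

Baseline: Manufacture→Package→PR→Legal = 6+6+8+5 = 25 → 25 weeks.
Manufacture is on the critical path; changing it to 1 makes that path 20 weeks.
No other chain overtakes it, so the finish is 20 weeks.
Change in finish: 20 − 25 = -5 weeks.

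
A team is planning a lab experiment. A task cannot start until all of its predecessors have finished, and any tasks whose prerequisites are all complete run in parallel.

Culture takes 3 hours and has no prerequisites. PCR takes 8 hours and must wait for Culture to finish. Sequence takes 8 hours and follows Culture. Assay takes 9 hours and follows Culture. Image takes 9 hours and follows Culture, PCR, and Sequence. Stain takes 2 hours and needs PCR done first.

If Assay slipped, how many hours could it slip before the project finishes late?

The longest chain is Culture→PCR→Image = 3+8+9 = 20; overall finish 20 hours.
Assay finishes as early as 12 and must finish by 20.
Slack of Assay = 11 − 3 = 8 hours.

8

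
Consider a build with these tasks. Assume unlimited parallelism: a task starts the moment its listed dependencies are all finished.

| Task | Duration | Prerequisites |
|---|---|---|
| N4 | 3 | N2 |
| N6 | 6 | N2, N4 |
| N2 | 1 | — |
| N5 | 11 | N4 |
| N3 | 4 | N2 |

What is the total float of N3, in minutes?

10

N2→N4→N5 = 1+3+11 = 15 sets the makespan at 15 minutes.
Longest path through N3: 5 minutes (earliest finish 5, latest finish 15).
So N3 can slip 15 − 5 = 10 minutes.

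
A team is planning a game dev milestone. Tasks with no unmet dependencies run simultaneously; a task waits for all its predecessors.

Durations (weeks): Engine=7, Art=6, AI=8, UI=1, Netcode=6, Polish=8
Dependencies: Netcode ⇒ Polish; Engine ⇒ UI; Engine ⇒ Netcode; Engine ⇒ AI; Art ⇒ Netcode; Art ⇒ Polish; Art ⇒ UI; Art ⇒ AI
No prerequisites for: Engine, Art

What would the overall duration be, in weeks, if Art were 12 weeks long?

26

The binding path is Engine→Netcode→Polish = 7+6+8 = 21; finish at 21 weeks.
Art is off the critical path — its longest chain is 20 weeks, giving 1 of slack.
The binding chain switches to Art→Netcode→Polish = 12+6+8 = 26; finish 26 weeks.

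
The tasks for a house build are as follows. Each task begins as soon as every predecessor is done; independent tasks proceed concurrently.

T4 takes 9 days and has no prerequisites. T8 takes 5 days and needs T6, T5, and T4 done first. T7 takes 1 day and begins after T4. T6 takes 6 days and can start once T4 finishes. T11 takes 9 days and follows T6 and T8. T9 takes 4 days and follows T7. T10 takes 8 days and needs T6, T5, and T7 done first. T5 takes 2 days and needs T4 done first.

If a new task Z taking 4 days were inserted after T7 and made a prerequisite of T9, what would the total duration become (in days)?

Originally the house build takes 29 days.
With Z inserted, T9 now waits for max(T7, Z).
New critical path: T4→T6→T8→T11 = 9+6+5+9 = 29 ⇒ 29 days.

29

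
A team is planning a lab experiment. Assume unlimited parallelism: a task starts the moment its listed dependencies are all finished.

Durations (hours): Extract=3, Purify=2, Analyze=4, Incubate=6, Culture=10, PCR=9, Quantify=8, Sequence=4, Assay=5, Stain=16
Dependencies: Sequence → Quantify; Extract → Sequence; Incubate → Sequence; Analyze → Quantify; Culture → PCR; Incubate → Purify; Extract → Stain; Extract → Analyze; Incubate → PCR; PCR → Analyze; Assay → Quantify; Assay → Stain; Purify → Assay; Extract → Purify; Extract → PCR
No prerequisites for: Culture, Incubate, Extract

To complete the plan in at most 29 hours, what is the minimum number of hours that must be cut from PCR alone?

Current finish: 31 hours; target: 29.
PCR is on every critical path, so each hour cut from PCR cuts the finish by one (this holds down to a finish of 29).
Need 31 − 29 = 2 hours off PCR → PCR becomes 7 hours, finish becomes 29.

2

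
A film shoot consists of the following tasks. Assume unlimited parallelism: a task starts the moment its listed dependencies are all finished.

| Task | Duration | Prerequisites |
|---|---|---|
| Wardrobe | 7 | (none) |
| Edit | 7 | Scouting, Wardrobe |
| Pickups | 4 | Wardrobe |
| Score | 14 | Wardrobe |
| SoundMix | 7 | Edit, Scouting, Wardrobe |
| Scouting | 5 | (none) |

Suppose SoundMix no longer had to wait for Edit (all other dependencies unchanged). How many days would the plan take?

Before: longest chain Wardrobe→Edit→SoundMix = 7+7+7 = 21, finish 21.
Without Edit→SoundMix, SoundMix's earliest start moves from 14 to 7.
After: Wardrobe→Score = 7+14 = 21 → 21 days.

21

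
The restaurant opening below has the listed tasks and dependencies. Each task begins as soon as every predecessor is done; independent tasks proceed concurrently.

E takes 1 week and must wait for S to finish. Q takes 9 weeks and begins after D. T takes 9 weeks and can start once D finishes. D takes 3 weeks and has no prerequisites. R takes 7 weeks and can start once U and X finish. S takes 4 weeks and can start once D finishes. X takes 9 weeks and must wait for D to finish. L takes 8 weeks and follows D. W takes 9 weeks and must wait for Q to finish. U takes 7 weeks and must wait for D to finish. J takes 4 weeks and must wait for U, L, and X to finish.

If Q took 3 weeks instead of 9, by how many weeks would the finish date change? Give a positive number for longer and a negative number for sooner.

The binding path is D→Q→W = 3+9+9 = 21; finish at 21 weeks.
Q lies on that path, so at 3 weeks the path becomes 15 weeks.
Now D→X→R = 3+9+7 = 19 is longest, so the finish becomes 19 weeks.
Change in finish: 19 − 21 = -2 weeks.

-2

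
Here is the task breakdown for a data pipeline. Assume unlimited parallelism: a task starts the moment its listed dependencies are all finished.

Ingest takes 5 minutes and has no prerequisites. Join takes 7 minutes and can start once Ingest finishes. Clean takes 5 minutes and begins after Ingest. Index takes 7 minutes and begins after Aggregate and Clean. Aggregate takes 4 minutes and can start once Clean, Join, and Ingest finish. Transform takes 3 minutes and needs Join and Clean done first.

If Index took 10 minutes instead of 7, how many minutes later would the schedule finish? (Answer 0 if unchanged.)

As given, the longest chain is Ingest→Join→Aggregate→Index = 5+7+4+7 = 23, so the finish is 23 minutes.
Index is on the critical path; changing it to 10 makes that path 26 minutes.
The critical path is still Ingest→Join→Aggregate→Index; finish is now 26 minutes.
Change in finish: 26 − 23 = +3 minutes.

3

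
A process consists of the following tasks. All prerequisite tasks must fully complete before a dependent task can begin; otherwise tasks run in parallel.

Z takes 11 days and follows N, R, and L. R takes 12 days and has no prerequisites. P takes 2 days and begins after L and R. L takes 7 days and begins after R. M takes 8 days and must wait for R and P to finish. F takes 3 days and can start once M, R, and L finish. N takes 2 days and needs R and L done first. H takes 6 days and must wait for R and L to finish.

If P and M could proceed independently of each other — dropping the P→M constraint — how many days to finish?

Before: longest chain R→L→P→M→F = 12+7+2+8+3 = 32, finish 32.
Without P→M, M's earliest start moves from 21 to 12.
The longest chain is now R→L→N→Z = 12+7+2+11 = 32, so the plan takes 32 days.

32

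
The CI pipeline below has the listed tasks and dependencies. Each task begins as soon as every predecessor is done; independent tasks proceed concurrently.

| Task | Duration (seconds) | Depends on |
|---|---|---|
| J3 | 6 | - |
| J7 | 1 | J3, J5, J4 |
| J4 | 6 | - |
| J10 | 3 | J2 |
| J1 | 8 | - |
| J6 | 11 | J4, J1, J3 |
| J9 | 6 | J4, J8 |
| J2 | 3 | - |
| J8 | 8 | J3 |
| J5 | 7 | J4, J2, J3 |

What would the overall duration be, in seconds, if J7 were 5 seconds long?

Critical path before the change: J3→J8→J9 = 6+8+6 = 20 giving 20 seconds.
J7 is off the critical path — its longest chain is 14 seconds, giving 6 of slack.
That remains the longest chain; total 20 seconds.

20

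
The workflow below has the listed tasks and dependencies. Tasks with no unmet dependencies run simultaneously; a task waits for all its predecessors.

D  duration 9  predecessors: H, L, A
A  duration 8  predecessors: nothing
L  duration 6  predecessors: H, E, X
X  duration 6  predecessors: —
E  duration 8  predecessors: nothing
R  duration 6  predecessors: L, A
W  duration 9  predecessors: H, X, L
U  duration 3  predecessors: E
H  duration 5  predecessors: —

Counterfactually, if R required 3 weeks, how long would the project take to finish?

23

The binding path is E→L→W = 8+6+9 = 23; finish at 23 weeks.
The longest path through R is only 20 weeks, so R has float 3.
The critical path is still E→L→W; finish is now 23 weeks.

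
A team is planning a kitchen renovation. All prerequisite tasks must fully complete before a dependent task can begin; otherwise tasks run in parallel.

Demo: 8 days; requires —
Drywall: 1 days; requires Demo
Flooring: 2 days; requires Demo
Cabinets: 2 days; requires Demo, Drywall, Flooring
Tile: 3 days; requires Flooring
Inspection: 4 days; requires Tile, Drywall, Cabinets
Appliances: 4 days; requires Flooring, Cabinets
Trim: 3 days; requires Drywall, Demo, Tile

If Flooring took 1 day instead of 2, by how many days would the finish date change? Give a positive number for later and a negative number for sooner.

-1

Critical path before the change: Demo→Flooring→Tile→Inspection = 8+2+3+4 = 17 giving 17 days.
Flooring is on the critical path; changing it to 1 makes that path 16 days.
The critical path is still Demo→Flooring→Tile→Inspection; finish is now 16 days.
Change in finish: 16 − 17 = -1 days.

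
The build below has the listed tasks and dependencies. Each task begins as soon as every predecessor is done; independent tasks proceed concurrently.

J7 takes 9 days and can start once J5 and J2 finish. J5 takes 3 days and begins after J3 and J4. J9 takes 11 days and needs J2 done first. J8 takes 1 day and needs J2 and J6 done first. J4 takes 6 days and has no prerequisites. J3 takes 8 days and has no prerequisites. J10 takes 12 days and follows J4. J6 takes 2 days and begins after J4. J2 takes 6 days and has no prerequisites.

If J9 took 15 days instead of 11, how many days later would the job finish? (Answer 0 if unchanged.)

1

Critical path before the change: J3→J5→J7 = 8+3+9 = 20 giving 20 days.
J9 has 3 days of float (longest path through it is 17).
New critical path: J2→J9 = 6+15 = 21 ⇒ 21 days.
Change in finish: 21 − 20 = +1 days.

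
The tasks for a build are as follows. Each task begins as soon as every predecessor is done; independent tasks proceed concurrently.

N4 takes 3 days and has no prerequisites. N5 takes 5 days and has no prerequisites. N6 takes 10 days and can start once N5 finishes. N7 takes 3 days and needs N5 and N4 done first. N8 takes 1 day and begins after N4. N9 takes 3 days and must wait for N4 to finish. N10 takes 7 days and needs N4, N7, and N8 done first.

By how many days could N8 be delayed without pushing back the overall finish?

4

The longest chain is N5→N6 = 5+10 = 15; overall finish 15 days.
Longest path through N8: 11 days (earliest finish 4, latest finish 8).
Slack of N8 = 7 − 3 = 4 days.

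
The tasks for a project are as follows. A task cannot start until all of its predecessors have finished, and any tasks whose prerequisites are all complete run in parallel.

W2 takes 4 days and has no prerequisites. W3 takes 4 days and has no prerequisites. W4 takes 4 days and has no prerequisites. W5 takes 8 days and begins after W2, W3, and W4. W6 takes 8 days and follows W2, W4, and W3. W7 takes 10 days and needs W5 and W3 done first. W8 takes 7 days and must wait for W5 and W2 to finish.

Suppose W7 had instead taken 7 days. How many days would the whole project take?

19

Critical path before the change: W2→W5→W7 = 4+8+10 = 22 giving 22 days.
W7 lies on that path, so at 7 days the path becomes 19 days.
That remains the longest chain; total 19 days.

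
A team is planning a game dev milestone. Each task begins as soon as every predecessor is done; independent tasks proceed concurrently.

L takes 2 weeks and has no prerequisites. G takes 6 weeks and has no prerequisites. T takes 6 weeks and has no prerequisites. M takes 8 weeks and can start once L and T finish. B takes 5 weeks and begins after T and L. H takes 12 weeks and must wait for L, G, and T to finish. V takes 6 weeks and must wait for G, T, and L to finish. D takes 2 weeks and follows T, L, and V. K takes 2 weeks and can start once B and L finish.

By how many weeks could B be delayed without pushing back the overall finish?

Critical path: G→H = 6+12 = 18, so the finish is 18 weeks.
Longest path through B: 13 weeks (earliest finish 11, latest finish 16).
So B can slip 16 − 11 = 5 weeks.

5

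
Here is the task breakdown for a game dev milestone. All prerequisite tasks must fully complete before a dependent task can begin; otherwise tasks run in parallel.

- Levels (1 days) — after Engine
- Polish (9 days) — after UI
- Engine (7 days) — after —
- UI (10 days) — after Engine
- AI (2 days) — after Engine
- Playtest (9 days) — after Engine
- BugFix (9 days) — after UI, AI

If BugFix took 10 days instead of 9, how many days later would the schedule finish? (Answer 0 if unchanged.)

1

Baseline: Engine→UI→BugFix = 7+10+9 = 26 → 26 days.
Since BugFix is critical, the +1 change carries straight to that chain (now 27 days).
That remains the longest chain; total 27 days.
Change in finish: 27 − 26 = +1 days.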